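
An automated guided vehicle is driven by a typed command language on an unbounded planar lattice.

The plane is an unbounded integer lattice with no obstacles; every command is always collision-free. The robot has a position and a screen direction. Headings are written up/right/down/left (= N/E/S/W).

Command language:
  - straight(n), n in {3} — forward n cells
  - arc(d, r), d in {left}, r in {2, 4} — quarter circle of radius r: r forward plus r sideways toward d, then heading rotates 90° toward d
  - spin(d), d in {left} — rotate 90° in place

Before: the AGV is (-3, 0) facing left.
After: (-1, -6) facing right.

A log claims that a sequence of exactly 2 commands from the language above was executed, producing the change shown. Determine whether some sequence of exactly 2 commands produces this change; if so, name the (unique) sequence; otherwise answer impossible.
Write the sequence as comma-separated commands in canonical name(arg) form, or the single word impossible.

arc(left, 2), arc(left, 4)

key: running arc(left, 4) before arc(left, 2) would end elsewhere — order is forced
from: (-3, 0) facing left
t=1 arc(left, 2) ⇒ (-5, -2) facing down
t=2 arc(left, 4) ⇒ (-1, -6) facing right
no other 2-command option fits: unique.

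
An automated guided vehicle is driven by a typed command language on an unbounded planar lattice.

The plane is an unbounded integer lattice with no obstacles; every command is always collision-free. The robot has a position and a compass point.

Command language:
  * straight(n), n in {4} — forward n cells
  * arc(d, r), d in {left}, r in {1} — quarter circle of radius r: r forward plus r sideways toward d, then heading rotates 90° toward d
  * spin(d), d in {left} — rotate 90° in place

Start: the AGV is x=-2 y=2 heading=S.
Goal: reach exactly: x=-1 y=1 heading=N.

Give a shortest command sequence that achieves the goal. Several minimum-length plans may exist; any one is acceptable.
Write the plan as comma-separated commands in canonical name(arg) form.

from: x=-2 y=2 heading=S
[1] after arc(left, 1): x=-1 y=1 heading=E
[2] after spin(left): x=-1 y=1 heading=N
minimal: 2 command(s), checked below 2.

arc(left, 1), spin(left)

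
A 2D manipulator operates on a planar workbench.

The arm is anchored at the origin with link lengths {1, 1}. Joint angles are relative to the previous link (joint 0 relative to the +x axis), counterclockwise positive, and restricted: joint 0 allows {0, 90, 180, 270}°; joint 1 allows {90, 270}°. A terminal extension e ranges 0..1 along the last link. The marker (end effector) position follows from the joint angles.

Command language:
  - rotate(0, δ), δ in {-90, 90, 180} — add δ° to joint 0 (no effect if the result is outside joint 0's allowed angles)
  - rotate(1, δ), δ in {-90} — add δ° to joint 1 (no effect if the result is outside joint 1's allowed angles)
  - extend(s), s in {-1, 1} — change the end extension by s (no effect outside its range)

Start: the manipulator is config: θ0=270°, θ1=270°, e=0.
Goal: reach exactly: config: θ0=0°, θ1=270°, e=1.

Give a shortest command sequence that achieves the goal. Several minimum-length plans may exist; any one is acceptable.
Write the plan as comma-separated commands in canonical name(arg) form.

start: config: θ0=270°, θ1=270°, e=0
1. rotate(0, 90) → config: θ0=0°, θ1=270°, e=0
2. extend(1) → config: θ0=0°, θ1=270°, e=1
minimal: 2 command(s), checked below 2.

rotate(0, 90), extend(1)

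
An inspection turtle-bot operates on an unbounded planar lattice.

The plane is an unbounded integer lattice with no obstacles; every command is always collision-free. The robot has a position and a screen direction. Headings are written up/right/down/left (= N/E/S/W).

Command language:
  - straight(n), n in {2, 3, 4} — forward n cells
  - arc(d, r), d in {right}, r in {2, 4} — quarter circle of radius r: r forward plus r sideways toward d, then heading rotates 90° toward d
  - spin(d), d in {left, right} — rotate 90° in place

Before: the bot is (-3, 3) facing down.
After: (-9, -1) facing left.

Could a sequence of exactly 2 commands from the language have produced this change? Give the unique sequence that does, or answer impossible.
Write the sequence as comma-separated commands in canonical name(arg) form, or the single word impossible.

arc(right, 4), straight(2)

key: cell and facing (now W) both changed — the 2 commands mix motion and turning
initial: (-3, 3) facing down
[1] after arc(right, 4): (-7, -1) facing left
[2] after straight(2): (-9, -1) facing left
no rival 2-sequence matches.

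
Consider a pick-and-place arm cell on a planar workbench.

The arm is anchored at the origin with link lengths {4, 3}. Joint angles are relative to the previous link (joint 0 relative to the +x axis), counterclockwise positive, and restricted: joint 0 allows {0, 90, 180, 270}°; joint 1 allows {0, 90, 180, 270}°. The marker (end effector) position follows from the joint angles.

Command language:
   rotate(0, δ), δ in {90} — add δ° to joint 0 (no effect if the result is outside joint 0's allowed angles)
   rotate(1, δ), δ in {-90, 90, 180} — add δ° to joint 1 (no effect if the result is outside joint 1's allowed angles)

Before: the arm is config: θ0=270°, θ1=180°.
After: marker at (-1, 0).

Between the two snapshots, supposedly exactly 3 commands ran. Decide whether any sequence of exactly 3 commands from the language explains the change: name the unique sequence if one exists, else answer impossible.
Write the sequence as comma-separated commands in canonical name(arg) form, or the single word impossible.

start: config: θ0=270°, θ1=180°
t=1 rotate(0, 90) ⇒ config: θ0=0°, θ1=180°
t=2 rotate(0, 90) ⇒ config: θ0=90°, θ1=180°
t=3 rotate(0, 90) ⇒ config: θ0=180°, θ1=180°
uniquely the one of 64 3-step routes that fits.

rotate(0, 90), rotate(0, 90), rotate(0, 90)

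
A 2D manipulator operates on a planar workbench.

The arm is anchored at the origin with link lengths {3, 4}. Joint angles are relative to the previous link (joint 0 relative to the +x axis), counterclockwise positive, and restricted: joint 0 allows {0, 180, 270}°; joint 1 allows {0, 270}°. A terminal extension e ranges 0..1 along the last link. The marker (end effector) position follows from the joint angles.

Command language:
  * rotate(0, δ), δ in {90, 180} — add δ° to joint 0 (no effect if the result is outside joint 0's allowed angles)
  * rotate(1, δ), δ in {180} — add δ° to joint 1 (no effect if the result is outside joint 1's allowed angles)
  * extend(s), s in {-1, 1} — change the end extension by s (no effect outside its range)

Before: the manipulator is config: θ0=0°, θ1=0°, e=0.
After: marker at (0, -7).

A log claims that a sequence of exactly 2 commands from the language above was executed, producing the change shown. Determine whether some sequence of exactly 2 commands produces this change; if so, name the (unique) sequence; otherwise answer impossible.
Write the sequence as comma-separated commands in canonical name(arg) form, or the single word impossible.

rotate(0, 180), rotate(0, 90)

key: running rotate(0, 90) before rotate(0, 180) would end elsewhere — order is forced
start: config: θ0=0°, θ1=0°, e=0
step 1 (rotate(0, 180)): config: θ0=180°, θ1=0°, e=0
step 2 (rotate(0, 90)): config: θ0=270°, θ1=0°, e=0
uniquely the one of 25 2-step routes that fits.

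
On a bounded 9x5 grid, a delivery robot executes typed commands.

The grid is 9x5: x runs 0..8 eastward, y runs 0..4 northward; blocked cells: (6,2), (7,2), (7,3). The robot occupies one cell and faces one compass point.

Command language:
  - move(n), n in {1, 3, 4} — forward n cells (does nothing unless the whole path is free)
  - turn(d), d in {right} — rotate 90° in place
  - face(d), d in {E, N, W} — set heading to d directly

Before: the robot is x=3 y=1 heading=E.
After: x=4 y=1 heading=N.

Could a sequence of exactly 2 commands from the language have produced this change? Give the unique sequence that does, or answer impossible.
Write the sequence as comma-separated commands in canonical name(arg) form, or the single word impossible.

key: position moved to (4,1) AND the heading swung to N — translation plus rotation needed
start: x=3 y=1 heading=E
step 1 (move(1)): x=4 y=1 heading=E
step 2 (face(N)): x=4 y=1 heading=N
no other 2-command option fits: unique.

move(1), face(N)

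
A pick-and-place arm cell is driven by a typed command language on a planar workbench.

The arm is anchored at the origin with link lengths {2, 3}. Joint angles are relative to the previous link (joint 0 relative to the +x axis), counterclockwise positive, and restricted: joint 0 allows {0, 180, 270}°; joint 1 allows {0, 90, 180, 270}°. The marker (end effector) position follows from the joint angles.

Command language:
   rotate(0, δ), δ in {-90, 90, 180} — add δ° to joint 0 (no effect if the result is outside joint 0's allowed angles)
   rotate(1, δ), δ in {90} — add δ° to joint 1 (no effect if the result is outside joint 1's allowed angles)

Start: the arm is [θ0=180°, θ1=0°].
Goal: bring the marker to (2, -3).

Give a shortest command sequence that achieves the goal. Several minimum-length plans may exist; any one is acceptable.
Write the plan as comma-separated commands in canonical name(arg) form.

rotate(1, 90), rotate(1, 90), rotate(1, 90), rotate(0, 180)

from: [θ0=180°, θ1=0°]
[1] after rotate(1, 90): [θ0=180°, θ1=90°]
[2] after rotate(1, 90): [θ0=180°, θ1=180°]
[3] after rotate(1, 90): [θ0=180°, θ1=270°]
[4] after rotate(0, 180): [θ0=0°, θ1=270°]
nothing shorter than 4 reaches the goal.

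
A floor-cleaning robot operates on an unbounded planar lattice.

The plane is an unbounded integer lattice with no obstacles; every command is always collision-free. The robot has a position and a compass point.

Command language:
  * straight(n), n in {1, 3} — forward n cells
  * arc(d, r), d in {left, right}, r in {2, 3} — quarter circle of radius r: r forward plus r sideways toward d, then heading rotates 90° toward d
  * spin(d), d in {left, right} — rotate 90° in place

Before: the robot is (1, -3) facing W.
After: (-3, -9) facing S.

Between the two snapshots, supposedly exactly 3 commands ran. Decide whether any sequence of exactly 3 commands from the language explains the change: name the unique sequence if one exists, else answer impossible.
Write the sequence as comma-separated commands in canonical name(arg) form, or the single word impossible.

straight(1), arc(left, 3), straight(3)

key: running straight(3) before straight(1) would end elsewhere — order is forced
t0: (1, -3) facing W
t=1 straight(1) ⇒ (0, -3) facing W
t=2 arc(left, 3) ⇒ (-3, -6) facing S
t=3 straight(3) ⇒ (-3, -9) facing S
no rival 3-sequence matches.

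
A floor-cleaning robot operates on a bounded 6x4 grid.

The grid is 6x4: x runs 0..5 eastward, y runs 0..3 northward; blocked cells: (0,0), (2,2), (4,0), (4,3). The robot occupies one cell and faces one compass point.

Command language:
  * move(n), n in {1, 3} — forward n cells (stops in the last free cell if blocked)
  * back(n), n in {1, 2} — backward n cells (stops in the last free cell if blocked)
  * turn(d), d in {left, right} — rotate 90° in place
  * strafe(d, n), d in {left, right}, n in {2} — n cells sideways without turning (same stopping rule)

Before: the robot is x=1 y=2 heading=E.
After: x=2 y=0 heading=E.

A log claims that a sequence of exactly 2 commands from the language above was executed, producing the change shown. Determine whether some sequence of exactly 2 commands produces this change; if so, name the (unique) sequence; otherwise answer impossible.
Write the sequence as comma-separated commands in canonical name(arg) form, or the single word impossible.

key: running move(1) before strafe(right, 2) would end elsewhere — order is forced
begin: x=1 y=2 heading=E
step 1 (strafe(right, 2)): x=1 y=0 heading=E
step 2 (move(1)): x=2 y=0 heading=E
all 64 alternatives checked — unique.

strafe(right, 2), move(1)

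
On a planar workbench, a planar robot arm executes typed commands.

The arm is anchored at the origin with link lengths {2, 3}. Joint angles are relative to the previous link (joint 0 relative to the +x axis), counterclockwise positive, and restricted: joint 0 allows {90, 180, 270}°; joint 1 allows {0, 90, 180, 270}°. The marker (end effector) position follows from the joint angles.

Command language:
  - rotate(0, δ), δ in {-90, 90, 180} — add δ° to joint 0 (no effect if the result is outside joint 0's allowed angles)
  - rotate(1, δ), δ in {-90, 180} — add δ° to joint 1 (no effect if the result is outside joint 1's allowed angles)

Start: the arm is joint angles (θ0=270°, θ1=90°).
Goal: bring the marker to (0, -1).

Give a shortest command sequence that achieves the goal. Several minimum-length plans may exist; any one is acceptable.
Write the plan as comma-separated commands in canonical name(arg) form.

rotate(1, 180), rotate(0, 180), rotate(1, -90)

from: joint angles (θ0=270°, θ1=90°)
[1] after rotate(1, 180): joint angles (θ0=270°, θ1=270°)
[2] after rotate(0, 180): joint angles (θ0=90°, θ1=270°)
[3] after rotate(1, -90): joint angles (θ0=90°, θ1=180°)
no 2-step plan works, so 3 is optimal.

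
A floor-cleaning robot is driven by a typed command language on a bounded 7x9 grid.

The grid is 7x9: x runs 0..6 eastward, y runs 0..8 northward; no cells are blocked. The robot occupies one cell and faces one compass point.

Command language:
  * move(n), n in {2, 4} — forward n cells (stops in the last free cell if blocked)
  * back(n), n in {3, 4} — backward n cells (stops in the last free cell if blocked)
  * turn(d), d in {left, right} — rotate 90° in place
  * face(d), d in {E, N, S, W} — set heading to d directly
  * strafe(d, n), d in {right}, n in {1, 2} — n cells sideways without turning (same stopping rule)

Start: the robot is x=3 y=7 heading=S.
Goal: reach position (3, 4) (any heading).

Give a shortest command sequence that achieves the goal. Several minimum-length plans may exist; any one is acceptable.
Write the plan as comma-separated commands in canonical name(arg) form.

t0: x=3 y=7 heading=S
step 1 (back(4)): x=3 y=8 heading=S
step 2 (move(4)): x=3 y=4 heading=S
nothing shorter than 2 reaches the goal.

back(4), move(4)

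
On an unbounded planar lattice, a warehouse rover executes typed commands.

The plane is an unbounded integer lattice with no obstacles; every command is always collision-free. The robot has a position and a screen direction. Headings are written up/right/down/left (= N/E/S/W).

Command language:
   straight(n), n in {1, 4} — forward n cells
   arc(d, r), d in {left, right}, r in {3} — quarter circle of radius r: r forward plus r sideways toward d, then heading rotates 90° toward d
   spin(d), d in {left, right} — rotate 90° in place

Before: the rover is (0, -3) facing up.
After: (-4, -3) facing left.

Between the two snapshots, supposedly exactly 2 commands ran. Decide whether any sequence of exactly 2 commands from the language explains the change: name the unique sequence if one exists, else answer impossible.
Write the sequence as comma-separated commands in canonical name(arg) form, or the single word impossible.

spin(left), straight(4)

key: cell and facing (now W) both changed — the 2 commands mix motion and turning
start: (0, -3) facing up
1. spin(left) → (0, -3) facing left
2. straight(4) → (-4, -3) facing left
no other 2-command option fits: unique.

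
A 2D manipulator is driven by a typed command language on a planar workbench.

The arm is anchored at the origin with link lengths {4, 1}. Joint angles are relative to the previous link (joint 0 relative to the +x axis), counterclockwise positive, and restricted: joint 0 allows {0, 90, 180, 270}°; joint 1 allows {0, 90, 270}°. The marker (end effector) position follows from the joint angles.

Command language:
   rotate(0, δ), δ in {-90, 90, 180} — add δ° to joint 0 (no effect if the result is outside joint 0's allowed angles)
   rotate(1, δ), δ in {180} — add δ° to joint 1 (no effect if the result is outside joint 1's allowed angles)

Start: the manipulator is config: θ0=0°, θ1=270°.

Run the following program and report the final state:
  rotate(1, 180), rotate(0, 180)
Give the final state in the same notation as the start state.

config: θ0=180°, θ1=90°

t0: config: θ0=0°, θ1=270°
1. rotate(1, 180) → config: θ0=0°, θ1=90°
2. rotate(0, 180) → config: θ0=180°, θ1=90°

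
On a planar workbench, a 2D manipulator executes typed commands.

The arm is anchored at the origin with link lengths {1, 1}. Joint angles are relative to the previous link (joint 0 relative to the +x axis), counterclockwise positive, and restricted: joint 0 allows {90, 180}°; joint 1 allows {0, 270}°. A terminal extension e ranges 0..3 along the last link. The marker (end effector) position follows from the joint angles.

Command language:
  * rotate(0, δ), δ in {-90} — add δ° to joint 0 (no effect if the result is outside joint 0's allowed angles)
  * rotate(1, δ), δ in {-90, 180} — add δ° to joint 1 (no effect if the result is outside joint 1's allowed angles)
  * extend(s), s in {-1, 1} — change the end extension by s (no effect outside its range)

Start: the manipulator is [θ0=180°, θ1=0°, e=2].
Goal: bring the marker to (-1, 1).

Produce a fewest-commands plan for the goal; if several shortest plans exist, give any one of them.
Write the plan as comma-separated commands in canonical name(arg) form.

extend(-1), extend(-1), rotate(1, -90)

initial: [θ0=180°, θ1=0°, e=2]
step 1 (extend(-1)): [θ0=180°, θ1=0°, e=1]
step 2 (extend(-1)): [θ0=180°, θ1=0°, e=0]
step 3 (rotate(1, -90)): [θ0=180°, θ1=270°, e=0]
shorter routes all fall short; 3 is best.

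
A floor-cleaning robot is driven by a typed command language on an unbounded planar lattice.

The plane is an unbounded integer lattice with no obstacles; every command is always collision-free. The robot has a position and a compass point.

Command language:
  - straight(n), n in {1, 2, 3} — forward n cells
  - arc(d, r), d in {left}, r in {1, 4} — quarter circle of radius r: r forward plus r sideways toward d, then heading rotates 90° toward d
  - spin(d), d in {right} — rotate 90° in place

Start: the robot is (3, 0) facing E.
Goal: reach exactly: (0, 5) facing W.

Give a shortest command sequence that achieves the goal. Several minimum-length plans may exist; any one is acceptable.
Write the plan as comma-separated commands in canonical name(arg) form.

arc(left, 1), arc(left, 4)

from: (3, 0) facing E
[1] after arc(left, 1): (4, 1) facing N
[2] after arc(left, 4): (0, 5) facing W
shorter routes all fall short; 2 is best.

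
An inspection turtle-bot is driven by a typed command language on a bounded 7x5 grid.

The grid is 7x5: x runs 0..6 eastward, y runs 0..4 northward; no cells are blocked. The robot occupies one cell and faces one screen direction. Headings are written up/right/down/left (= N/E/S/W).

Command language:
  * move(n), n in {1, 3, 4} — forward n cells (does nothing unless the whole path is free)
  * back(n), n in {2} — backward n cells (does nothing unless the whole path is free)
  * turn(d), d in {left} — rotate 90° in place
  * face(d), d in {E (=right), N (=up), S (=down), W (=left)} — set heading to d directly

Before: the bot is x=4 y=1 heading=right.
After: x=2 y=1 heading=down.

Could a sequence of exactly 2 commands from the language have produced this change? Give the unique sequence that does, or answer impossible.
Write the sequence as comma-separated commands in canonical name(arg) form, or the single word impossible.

key: position moved to (2,1) AND the heading swung to S — translation plus rotation needed
from: x=4 y=1 heading=right
1. back(2) → x=2 y=1 heading=right
2. face(S) → x=2 y=1 heading=down
no other 2-command option fits: unique.

back(2), face(S)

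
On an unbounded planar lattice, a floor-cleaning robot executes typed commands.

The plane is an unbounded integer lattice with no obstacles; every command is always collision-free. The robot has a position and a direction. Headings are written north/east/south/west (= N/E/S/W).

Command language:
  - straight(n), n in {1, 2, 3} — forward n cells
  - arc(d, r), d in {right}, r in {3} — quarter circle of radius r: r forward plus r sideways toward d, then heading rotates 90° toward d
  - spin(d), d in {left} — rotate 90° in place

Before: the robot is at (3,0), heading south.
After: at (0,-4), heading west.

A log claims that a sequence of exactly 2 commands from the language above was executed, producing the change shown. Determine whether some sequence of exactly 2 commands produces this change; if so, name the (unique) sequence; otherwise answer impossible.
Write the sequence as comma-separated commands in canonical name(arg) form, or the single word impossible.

key: running arc(right, 3) before straight(1) would end elsewhere — order is forced
begin: at (3,0), heading south
[1] after straight(1): at (3,-1), heading south
[2] after arc(right, 3): at (0,-4), heading west
no rival 2-sequence matches.

straight(1), arc(right, 3)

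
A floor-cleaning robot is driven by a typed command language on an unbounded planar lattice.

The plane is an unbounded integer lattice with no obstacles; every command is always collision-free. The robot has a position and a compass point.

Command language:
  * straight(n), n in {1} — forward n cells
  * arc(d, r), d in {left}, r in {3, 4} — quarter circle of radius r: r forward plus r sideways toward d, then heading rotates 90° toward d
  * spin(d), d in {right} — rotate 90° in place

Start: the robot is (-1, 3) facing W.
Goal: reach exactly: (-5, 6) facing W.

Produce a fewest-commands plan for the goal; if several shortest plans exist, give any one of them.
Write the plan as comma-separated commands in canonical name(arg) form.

start: (-1, 3) facing W
[1] after spin(right): (-1, 3) facing N
[2] after arc(left, 3): (-4, 6) facing W
[3] after straight(1): (-5, 6) facing W
minimal: 3 command(s), checked below 3.

spin(right), arc(left, 3), straight(1)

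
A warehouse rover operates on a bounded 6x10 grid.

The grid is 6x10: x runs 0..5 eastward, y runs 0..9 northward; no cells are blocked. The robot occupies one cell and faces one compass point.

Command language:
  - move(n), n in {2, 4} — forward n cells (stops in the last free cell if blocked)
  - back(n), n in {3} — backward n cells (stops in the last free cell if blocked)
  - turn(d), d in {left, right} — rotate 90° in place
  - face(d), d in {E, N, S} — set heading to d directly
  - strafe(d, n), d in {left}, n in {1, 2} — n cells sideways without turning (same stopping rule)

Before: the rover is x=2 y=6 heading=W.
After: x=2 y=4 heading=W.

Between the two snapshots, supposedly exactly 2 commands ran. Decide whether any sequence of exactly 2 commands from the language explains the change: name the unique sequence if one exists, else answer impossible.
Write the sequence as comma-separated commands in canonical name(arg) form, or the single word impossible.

key: heading stays W — no command in the sequence turns
t0: x=2 y=6 heading=W
1. strafe(left, 1) → x=2 y=5 heading=W
2. strafe(left, 1) → x=2 y=4 heading=W
uniquely the one of 100 2-step routes that fits.

strafe(left, 1), strafe(left, 1)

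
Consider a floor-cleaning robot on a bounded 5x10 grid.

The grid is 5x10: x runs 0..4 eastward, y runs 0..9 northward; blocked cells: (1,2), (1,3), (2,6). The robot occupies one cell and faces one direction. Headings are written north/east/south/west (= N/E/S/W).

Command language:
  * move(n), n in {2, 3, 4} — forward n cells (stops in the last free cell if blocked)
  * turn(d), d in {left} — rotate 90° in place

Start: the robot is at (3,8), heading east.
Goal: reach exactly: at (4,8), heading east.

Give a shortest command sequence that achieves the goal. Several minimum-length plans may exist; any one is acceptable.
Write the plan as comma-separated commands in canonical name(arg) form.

from: at (3,8), heading east
[1] after move(2): at (4,8), heading east
minimal: 1 command(s), checked below 1.

move(2)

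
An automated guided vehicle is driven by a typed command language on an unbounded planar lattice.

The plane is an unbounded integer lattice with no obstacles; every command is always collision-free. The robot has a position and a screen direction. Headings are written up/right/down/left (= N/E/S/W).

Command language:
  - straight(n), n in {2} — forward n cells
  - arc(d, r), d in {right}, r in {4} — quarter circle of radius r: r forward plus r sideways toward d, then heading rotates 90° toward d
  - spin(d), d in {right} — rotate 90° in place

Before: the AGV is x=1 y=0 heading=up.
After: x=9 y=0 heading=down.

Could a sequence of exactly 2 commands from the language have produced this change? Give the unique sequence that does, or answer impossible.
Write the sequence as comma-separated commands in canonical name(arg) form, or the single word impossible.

key: position moved to (9,0) AND the heading swung to S — translation plus rotation needed
from: x=1 y=0 heading=up
step 1 (arc(right, 4)): x=5 y=4 heading=right
step 2 (arc(right, 4)): x=9 y=0 heading=down
all 9 alternatives checked — unique.

arc(right, 4), arc(right, 4)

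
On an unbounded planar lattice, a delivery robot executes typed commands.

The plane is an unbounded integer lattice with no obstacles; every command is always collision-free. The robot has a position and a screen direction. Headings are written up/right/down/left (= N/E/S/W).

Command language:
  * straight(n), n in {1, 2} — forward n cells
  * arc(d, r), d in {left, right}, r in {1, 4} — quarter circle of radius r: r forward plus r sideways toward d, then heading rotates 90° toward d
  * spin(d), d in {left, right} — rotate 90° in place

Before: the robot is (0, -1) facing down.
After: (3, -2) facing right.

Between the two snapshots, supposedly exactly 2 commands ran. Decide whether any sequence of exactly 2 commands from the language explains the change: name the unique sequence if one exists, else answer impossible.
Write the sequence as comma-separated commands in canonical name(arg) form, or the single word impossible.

arc(left, 1), straight(2)

key: position moved to (3,-2) AND the heading swung to E — translation plus rotation needed
begin: (0, -1) facing down
t=1 arc(left, 1) ⇒ (1, -2) facing right
t=2 straight(2) ⇒ (3, -2) facing right
no rival 2-sequence matches.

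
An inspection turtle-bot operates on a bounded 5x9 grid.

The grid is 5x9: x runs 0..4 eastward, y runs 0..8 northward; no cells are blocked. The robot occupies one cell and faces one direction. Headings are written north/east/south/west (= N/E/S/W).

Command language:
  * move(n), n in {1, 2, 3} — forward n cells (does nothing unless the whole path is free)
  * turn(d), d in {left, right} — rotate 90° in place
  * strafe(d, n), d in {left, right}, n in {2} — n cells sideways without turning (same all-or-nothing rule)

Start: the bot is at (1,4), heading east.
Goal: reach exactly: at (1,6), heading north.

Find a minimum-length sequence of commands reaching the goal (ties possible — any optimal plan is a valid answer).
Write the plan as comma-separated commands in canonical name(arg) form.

strafe(left, 2), turn(left)

start: at (1,4), heading east
1. strafe(left, 2) → at (1,6), heading east
2. turn(left) → at (1,6), heading north
nothing shorter than 2 reaches the goal.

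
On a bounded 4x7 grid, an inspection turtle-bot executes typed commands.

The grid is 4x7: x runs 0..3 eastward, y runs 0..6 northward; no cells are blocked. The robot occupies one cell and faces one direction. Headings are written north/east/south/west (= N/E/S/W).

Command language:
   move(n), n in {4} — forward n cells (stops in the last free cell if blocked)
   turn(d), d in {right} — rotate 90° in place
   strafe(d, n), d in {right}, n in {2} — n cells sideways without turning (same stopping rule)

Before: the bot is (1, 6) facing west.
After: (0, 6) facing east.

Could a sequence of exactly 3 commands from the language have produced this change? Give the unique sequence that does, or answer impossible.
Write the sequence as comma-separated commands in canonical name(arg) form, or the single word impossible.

move(4), turn(right), turn(right)

key: order matters: swapping move(4) and turn(right) lands elsewhere
initial: (1, 6) facing west
1. move(4) → (0, 6) facing west
2. turn(right) → (0, 6) facing north
3. turn(right) → (0, 6) facing east
no other 3-command option fits: unique.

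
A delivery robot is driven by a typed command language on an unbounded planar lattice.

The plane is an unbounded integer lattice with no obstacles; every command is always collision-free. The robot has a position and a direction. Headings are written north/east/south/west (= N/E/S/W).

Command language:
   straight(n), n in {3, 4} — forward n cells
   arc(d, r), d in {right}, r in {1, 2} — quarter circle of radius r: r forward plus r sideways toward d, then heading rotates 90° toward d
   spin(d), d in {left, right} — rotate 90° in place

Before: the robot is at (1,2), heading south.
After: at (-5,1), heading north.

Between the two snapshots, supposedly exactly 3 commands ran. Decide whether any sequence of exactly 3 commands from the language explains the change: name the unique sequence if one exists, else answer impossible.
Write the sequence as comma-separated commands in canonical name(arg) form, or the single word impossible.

key: running arc(right, 1) before arc(right, 2) would end elsewhere — order is forced
start: at (1,2), heading south
t=1 arc(right, 2) ⇒ at (-1,0), heading west
t=2 straight(3) ⇒ at (-4,0), heading west
t=3 arc(right, 1) ⇒ at (-5,1), heading north
no rival 3-sequence matches.

arc(right, 2), straight(3), arc(right, 1)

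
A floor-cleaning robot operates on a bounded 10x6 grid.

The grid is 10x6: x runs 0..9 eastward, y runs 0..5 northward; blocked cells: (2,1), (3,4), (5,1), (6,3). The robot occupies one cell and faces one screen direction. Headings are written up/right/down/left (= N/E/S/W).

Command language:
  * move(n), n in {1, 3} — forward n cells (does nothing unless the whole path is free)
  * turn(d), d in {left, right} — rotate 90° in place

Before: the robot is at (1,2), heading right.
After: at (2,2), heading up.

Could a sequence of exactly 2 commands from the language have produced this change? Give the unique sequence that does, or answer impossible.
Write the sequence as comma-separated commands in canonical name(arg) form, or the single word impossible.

key: running turn(left) before move(1) would end elsewhere — order is forced
start: at (1,2), heading right
1. move(1) → at (2,2), heading right
2. turn(left) → at (2,2), heading up
no other 2-command option fits: unique.

move(1), turn(left)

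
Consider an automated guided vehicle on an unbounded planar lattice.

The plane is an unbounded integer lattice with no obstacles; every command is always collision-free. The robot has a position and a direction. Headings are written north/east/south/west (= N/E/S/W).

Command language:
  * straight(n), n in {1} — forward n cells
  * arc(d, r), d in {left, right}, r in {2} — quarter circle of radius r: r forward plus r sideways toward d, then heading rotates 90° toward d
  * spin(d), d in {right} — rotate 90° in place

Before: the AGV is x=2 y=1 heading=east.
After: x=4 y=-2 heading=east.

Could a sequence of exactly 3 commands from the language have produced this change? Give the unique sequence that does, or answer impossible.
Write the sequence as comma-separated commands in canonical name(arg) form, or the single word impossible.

spin(right), straight(1), arc(left, 2)

key: heading stays E — rotations cancel among the 3 commands
t0: x=2 y=1 heading=east
step 1 (spin(right)): x=2 y=1 heading=south
step 2 (straight(1)): x=2 y=0 heading=south
step 3 (arc(left, 2)): x=4 y=-2 heading=east
all 64 alternatives checked — unique.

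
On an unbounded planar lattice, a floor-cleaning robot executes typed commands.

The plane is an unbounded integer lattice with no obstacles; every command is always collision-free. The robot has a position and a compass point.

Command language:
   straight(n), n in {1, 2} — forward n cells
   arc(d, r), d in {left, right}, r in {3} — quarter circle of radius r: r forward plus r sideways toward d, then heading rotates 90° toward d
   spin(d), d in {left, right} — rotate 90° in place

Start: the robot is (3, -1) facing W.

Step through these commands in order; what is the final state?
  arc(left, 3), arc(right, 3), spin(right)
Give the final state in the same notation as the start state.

begin: (3, -1) facing W
1. arc(left, 3) → (0, -4) facing S
2. arc(right, 3) → (-3, -7) facing W
3. spin(right) → (-3, -7) facing N

(-3, -7) facing N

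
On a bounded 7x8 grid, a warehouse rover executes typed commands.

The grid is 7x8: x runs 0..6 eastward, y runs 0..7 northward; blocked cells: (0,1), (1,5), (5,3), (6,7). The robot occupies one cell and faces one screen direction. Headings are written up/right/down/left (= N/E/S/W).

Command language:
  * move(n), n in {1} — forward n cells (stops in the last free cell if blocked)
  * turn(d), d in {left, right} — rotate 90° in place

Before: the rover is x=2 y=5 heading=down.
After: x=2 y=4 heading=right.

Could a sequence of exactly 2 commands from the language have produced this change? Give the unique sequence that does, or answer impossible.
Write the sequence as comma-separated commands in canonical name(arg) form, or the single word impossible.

move(1), turn(left)

key: order matters: swapping move(1) and turn(left) lands elsewhere
t0: x=2 y=5 heading=down
1. move(1) → x=2 y=4 heading=down
2. turn(left) → x=2 y=4 heading=right
no other 2-command option fits: unique.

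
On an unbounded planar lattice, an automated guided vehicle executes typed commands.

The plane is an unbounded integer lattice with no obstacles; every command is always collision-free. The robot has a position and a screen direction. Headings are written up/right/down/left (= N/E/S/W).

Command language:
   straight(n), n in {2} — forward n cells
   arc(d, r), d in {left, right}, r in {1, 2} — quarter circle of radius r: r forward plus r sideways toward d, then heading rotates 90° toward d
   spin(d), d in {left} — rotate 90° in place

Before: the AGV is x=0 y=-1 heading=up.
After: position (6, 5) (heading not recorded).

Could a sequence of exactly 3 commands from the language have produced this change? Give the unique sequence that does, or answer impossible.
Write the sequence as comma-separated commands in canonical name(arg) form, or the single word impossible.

arc(right, 2), arc(left, 2), arc(right, 2)

from: x=0 y=-1 heading=up
t=1 arc(right, 2) ⇒ x=2 y=1 heading=right
t=2 arc(left, 2) ⇒ x=4 y=3 heading=up
t=3 arc(right, 2) ⇒ x=6 y=5 heading=right
no other 3-command option fits: unique.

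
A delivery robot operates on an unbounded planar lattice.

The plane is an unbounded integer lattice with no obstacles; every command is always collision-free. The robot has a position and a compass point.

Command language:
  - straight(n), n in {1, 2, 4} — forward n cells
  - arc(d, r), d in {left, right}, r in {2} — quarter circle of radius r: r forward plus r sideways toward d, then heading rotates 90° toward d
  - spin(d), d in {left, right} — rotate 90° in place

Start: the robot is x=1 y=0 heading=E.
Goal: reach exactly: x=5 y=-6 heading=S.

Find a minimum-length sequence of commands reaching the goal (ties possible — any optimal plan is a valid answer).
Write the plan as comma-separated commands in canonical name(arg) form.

straight(2), arc(right, 2), straight(4)

start: x=1 y=0 heading=E
t=1 straight(2) ⇒ x=3 y=0 heading=E
t=2 arc(right, 2) ⇒ x=5 y=-2 heading=S
t=3 straight(4) ⇒ x=5 y=-6 heading=S
no 2-step plan works, so 3 is optimal.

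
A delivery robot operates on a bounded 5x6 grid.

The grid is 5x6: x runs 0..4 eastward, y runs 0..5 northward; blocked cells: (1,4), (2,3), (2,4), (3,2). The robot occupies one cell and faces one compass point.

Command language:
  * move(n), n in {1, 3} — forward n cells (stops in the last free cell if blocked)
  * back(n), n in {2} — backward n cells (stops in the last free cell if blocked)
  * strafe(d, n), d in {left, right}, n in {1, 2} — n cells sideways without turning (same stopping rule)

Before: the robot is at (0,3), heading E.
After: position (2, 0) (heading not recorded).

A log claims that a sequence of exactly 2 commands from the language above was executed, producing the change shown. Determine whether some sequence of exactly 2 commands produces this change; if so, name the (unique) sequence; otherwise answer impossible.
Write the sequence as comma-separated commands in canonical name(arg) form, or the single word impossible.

all 49 sequences checked — none match.

impossible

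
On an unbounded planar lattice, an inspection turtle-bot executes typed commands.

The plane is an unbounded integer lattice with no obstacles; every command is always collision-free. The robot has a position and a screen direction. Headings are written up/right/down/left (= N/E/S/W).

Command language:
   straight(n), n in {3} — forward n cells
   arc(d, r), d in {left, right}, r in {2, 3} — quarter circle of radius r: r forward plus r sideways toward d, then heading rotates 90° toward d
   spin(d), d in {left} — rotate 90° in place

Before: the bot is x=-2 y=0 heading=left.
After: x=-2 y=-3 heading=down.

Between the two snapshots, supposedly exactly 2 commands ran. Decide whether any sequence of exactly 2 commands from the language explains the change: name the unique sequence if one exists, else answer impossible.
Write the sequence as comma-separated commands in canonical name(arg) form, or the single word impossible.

key: position moved to (-2,-3) AND the heading swung to S — translation plus rotation needed
t0: x=-2 y=0 heading=left
t=1 spin(left) ⇒ x=-2 y=0 heading=down
t=2 straight(3) ⇒ x=-2 y=-3 heading=down
no rival 2-sequence matches.

spin(left), straight(3)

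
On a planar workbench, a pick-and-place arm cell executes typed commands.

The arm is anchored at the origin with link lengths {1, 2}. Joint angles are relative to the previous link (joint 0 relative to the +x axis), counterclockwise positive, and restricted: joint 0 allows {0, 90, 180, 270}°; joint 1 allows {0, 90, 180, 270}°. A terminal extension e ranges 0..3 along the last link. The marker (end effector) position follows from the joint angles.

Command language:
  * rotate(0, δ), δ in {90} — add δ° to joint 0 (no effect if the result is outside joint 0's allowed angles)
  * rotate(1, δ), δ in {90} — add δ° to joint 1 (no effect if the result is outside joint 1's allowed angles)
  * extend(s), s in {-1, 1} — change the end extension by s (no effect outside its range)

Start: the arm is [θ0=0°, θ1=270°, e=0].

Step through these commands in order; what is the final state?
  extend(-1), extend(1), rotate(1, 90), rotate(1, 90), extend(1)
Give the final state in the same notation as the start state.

[θ0=0°, θ1=90°, e=2]

start: [θ0=0°, θ1=270°, e=0]
[1] after extend(-1): [θ0=0°, θ1=270°, e=0]
[2] after extend(1): [θ0=0°, θ1=270°, e=1]
[3] after rotate(1, 90): [θ0=0°, θ1=0°, e=1]
[4] after rotate(1, 90): [θ0=0°, θ1=90°, e=1]
[5] after extend(1): [θ0=0°, θ1=90°, e=2]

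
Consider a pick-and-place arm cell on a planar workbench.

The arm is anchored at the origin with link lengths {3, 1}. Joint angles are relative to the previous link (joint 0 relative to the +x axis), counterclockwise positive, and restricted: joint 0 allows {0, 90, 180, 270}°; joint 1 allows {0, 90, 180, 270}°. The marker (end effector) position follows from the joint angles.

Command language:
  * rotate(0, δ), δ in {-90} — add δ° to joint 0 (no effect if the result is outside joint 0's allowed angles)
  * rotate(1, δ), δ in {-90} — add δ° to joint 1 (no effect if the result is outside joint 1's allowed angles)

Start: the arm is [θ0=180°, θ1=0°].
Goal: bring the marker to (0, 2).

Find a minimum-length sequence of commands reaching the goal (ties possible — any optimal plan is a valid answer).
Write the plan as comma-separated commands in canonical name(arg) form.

t0: [θ0=180°, θ1=0°]
[1] after rotate(0, -90): [θ0=90°, θ1=0°]
[2] after rotate(1, -90): [θ0=90°, θ1=270°]
[3] after rotate(1, -90): [θ0=90°, θ1=180°]
shorter routes all fall short; 3 is best.

rotate(0, -90), rotate(1, -90), rotate(1, -90)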